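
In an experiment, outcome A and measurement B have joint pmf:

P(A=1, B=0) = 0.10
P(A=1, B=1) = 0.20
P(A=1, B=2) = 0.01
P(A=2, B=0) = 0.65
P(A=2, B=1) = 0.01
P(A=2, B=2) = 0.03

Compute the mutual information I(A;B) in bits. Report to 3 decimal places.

0.378 bits

Marginals: p(A) = (0.3100, 0.6900), p(B) = (0.7500, 0.2100, 0.0400).
I(A;B) = Σ p(x,y)·log₂[p(x,y)/(p(x)p(y))].
  (1,0): 0.10·log₂(0.4301) = -0.1217
  (1,1): 0.20·log₂(3.0722) = 0.3239
  (1,2): 0.01·log₂(0.8065) = -0.0031
  (2,0): 0.65·log₂(1.2560) = 0.2138
  (2,1): 0.01·log₂(0.0690) = -0.0386
  (2,2): 0.03·log₂(1.0870) = 0.0036
Sum = 0.378 bits.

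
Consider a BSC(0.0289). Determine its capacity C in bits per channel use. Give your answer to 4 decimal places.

Binary symmetric channel: C = 1 − h₂(ε) where h₂ is the binary entropy function.
h₂(0.0289) = −0.0289·log₂0.0289 − 0.9711·log₂0.9711 = 0.1888.
C = 1 − 0.1888 = 0.8112 bits per channel use.

0.8112 bits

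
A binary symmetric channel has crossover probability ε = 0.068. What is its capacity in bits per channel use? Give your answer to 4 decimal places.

Binary symmetric channel: C = 1 − h₂(ε) where h₂ is the binary entropy function.
h₂(0.068) = −0.068·log₂0.068 − 0.932·log₂0.932 = 0.3584.
C = 1 − 0.3584 = 0.6416 bits per channel use.

0.6416 bits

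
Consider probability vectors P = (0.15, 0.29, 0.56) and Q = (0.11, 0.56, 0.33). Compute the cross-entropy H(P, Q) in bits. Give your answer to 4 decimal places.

1.6159 bits

H(P,Q) = −Σ p·log₂ q.
  −0.15·log₂(0.11) = 0.47766
  −0.29·log₂(0.56) = 0.24259
  −0.56·log₂(0.33) = 0.89570
H(P,Q) = 1.6159 bits.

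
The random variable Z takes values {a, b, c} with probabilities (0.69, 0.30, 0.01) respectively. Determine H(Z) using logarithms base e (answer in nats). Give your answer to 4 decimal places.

0.6633 nats

H(Z) = −Σ p·ln p.
  −(0.69)·ln(0.69) = 0.25603
  −(0.30)·ln(0.30) = 0.36119
  −(0.01)·ln(0.01) = 0.04605
Sum: 0.25603 + 0.36119 + 0.04605 = 0.6633 nats.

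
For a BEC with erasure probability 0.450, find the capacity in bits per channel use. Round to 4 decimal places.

0.5500 bits

Binary erasure channel: capacity C = 1 − ε.
C = 1 − 0.450 = 0.5500 bits per channel use.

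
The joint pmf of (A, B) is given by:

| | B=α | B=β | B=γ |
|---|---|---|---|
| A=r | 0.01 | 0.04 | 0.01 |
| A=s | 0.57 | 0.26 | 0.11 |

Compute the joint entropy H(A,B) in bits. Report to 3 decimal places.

H(A,B) = −Σ p(x,y)·log₂ p(x,y) over all 6 cells.
  cell (r,α): −0.01·log₂0.01 = 0.0664
  cell (r,β): −0.04·log₂0.04 = 0.1858
  cell (r,γ): −0.01·log₂0.01 = 0.0664
  cell (s,α): −0.57·log₂0.57 = 0.4623
  cell (s,β): −0.26·log₂0.26 = 0.5053
  cell (s,γ): −0.11·log₂0.11 = 0.3503
Sum = 1.636 bits.

1.636 bits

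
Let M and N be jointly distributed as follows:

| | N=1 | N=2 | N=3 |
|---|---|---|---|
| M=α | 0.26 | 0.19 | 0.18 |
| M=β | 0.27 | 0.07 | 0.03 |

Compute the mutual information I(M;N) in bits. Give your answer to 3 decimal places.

Marginals: p(M) = (0.6300, 0.3700), p(N) = (0.5300, 0.2600, 0.2100).
I(M;N) = Σ p(x,y)·log₂[p(x,y)/(p(x)p(y))].
  (α,1): 0.26·log₂(0.7787) = -0.0938
  (α,2): 0.19·log₂(1.1600) = 0.0407
  (α,3): 0.18·log₂(1.3605) = 0.0800
  (β,1): 0.27·log₂(1.3768) = 0.1246
  (β,2): 0.07·log₂(0.7277) = -0.0321
  (β,3): 0.03·log₂(0.3861) = -0.0412
Sum = 0.078 bits.

0.078 bits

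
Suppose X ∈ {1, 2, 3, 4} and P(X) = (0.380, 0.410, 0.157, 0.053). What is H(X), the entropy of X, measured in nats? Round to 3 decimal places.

1.180 nats

H(X) = −Σ p·ln p.
  −(0.380)·ln(0.380) = 0.3677
  −(0.410)·ln(0.410) = 0.3656
  −(0.157)·ln(0.157) = 0.2907
  −(0.053)·ln(0.053) = 0.1557
Sum: 0.3677 + 0.3656 + 0.2907 + 0.1557 = 1.180 nats.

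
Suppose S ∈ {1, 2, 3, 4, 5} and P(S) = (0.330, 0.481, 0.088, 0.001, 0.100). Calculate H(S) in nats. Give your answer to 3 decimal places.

H(S) = −Σ p·ln p.
  −(0.330)·ln(0.330) = 0.3659
  −(0.481)·ln(0.481) = 0.3520
  −(0.088)·ln(0.088) = 0.2139
  −(0.001)·ln(0.001) = 0.0069
  −(0.100)·ln(0.100) = 0.2303
Sum: 0.3659 + 0.3520 + 0.2139 + 0.0069 + 0.2303 = 1.169 nats.

1.169 nats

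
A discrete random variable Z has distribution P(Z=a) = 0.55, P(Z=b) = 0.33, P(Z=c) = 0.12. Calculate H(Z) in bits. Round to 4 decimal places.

H(Z) = −Σ p·log₂ p.
  −(0.55)·log₂(0.55) = 0.47437
  −(0.33)·log₂(0.33) = 0.52782
  −(0.12)·log₂(0.12) = 0.36707
Sum: 0.47437 + 0.52782 + 0.36707 = 1.3693 bits.

1.3693 bits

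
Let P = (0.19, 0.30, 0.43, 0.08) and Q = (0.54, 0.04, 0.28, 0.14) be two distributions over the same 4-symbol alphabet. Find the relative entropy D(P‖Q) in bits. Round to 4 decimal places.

0.7873 bits

D(P‖Q) = Σ p·log₂(p/q).
  0.19·log₂(0.19/0.54) = -0.28632
  0.30·log₂(0.30/0.04) = 0.87207
  0.43·log₂(0.43/0.28) = 0.26613
  0.08·log₂(0.08/0.14) = -0.06459
D(P‖Q) = 0.7873 bits.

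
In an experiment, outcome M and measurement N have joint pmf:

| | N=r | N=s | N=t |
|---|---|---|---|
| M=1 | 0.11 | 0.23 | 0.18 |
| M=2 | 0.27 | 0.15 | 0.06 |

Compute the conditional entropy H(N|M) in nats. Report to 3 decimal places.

1.004 nats

Marginals: p(M) = (0.5200, 0.4800), p(N) = (0.3800, 0.3800, 0.2400).
H(N|M) = Σ p(M) · H(N|M=·).
  M=1: p=0.5200, H(N|M=1) = 1.0566
  M=2: p=0.4800, H(N|M=2) = 0.9471
Weighted sum = 1.004 nats.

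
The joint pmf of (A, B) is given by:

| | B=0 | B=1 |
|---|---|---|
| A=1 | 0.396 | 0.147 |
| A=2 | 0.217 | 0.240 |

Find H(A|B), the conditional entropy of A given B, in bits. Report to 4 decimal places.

Marginals: p(A) = (0.5430, 0.4570), p(B) = (0.6130, 0.3870).
H(A|B) = Σ p(B) · H(A|B=·).
  B=0: p=0.6130, H(A|B=0) = 0.9376
  B=1: p=0.3870, H(A|B=1) = 0.9579
Weighted sum = 0.9455 bits.

0.9455 bits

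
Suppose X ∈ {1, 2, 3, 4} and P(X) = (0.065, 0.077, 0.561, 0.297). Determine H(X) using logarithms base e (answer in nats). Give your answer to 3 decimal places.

1.060 nats

H(X) = −Σ p·ln p.
  −(0.065)·ln(0.065) = 0.1777
  −(0.077)·ln(0.077) = 0.1974
  −(0.561)·ln(0.561) = 0.3243
  −(0.297)·ln(0.297) = 0.3606
Sum: 0.1777 + 0.1974 + 0.3243 + 0.3606 = 1.060 nats.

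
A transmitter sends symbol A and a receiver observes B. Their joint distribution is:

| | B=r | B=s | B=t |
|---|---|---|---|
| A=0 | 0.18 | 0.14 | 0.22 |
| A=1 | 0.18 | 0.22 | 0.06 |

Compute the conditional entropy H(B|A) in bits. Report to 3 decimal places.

Marginals: p(A) = (0.5400, 0.4600), p(B) = (0.3600, 0.3600, 0.2800).
H(B|A) = Σ p(A) · H(B|A=·).
  A=0: p=0.5400, H(B|A=0) = 1.5610
  A=1: p=0.4600, H(B|A=1) = 1.4219
Weighted sum = 1.497 bits.

1.497 bits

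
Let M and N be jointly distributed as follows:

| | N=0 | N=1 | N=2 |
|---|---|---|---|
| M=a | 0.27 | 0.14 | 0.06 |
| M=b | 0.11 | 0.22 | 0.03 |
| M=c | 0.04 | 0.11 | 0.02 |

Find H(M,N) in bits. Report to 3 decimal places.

2.782 bits

H(M,N) = −Σ p(x,y)·log₂ p(x,y) over all 9 cells.
  cell (a,0): −0.27·log₂0.27 = 0.5100
  cell (a,1): −0.14·log₂0.14 = 0.3971
  cell (a,2): −0.06·log₂0.06 = 0.2435
  cell (b,0): −0.11·log₂0.11 = 0.3503
  cell (b,1): −0.22·log₂0.22 = 0.4806
  cell (b,2): −0.03·log₂0.03 = 0.1518
  cell (c,0): −0.04·log₂0.04 = 0.1858
  cell (c,1): −0.11·log₂0.11 = 0.3503
  cell (c,2): −0.02·log₂0.02 = 0.1129
Sum = 2.782 bits.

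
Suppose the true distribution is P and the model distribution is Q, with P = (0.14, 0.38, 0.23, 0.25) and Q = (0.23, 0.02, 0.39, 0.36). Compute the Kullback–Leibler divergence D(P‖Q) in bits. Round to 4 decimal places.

1.2072 bits

D(P‖Q) = Σ p·log₂(p/q).
  0.14·log₂(0.14/0.23) = -0.10027
  0.38·log₂(0.38/0.02) = 1.61421
  0.23·log₂(0.23/0.39) = -0.17522
  0.25·log₂(0.25/0.36) = -0.13152
D(P‖Q) = 1.2072 bits.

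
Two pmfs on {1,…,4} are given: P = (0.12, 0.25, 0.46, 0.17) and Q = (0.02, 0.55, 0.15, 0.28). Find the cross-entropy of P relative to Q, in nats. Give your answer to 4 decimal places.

H(P,Q) = −Σ p·ln q.
  −0.12·ln(0.02) = 0.46944
  −0.25·ln(0.55) = 0.14946
  −0.46·ln(0.15) = 0.87268
  −0.17·ln(0.28) = 0.21640
H(P,Q) = 1.7080 nats.

1.7080 nats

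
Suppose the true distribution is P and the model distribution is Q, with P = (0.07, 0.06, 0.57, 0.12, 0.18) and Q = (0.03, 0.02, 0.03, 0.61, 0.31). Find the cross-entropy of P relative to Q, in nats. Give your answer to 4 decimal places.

H(P,Q) = −Σ p·ln q.
  −0.07·ln(0.03) = 0.24546
  −0.06·ln(0.02) = 0.23472
  −0.57·ln(0.03) = 1.99874
  −0.12·ln(0.61) = 0.05932
  −0.18·ln(0.31) = 0.21081
H(P,Q) = 2.7490 nats.

2.7490 nats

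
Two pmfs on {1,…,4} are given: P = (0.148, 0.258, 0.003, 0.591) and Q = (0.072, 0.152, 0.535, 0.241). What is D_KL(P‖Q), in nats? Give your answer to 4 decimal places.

D(P‖Q) = Σ p·ln(p/q).
  0.148·ln(0.148/0.072) = 0.10664
  0.258·ln(0.258/0.152) = 0.13650
  0.003·ln(0.003/0.535) = -0.01555
  0.591·ln(0.591/0.241) = 0.53014
D(P‖Q) = 0.7577 nats.

0.7577 nats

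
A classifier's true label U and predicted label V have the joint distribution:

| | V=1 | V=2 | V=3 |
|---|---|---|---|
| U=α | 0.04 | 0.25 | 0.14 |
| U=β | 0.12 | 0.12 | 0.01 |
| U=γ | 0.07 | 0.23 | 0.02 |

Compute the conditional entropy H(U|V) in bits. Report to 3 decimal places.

Marginals: p(U) = (0.4300, 0.2500, 0.3200), p(V) = (0.2300, 0.6000, 0.1700).
H(U|V) = Σ p(V) · H(U|V=·).
  V=1: p=0.2300, H(U|V=1) = 1.4509
  V=2: p=0.6000, H(U|V=2) = 1.5209
  V=3: p=0.1700, H(U|V=3) = 0.8343
Weighted sum = 1.388 bits.

1.388 bits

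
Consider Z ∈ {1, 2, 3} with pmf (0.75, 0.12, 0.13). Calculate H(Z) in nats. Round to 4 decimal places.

H(Z) = −Σ p·ln p.
  −(0.75)·ln(0.75) = 0.21576
  −(0.12)·ln(0.12) = 0.25443
  −(0.13)·ln(0.13) = 0.26523
Sum: 0.21576 + 0.25443 + 0.26523 = 0.7354 nats.

0.7354 nats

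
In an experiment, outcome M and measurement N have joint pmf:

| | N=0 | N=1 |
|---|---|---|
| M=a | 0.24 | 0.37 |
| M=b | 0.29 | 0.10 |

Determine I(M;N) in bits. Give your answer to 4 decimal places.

0.0872 bits

Marginals: p(M) = (0.6100, 0.3900), p(N) = (0.5300, 0.4700).
I(M;N) = Σ p(x,y)·log₂[p(x,y)/(p(x)p(y))].
  (a,0): 0.24·log₂(0.7423) = -0.10316
  (a,1): 0.37·log₂(1.2905) = 0.13615
  (b,0): 0.29·log₂(1.4030) = 0.14167
  (b,1): 0.10·log₂(0.5456) = -0.08742
Sum = 0.0872 bits.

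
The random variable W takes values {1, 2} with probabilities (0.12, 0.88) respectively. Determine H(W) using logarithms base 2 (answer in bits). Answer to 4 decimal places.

H(W) = −Σ p·log₂ p.
  −(0.12)·log₂(0.12) = 0.36707
  −(0.88)·log₂(0.88) = 0.16229
Sum: 0.36707 + 0.16229 = 0.5294 bits.

0.5294 bits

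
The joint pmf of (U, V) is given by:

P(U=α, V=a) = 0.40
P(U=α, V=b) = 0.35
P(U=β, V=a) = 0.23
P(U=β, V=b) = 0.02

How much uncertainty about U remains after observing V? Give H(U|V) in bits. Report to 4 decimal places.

Chain rule: H(U|V) = H(U,V) − H(V).
Marginals: p(U) = (0.7500, 0.2500), p(V) = (0.6300, 0.3700).
H(U,V) = 1.6594 bits; H(V) = 0.9507 bits.
H(U|V) = 1.6594 − 0.9507 = 0.7087 bits.

0.7087 bits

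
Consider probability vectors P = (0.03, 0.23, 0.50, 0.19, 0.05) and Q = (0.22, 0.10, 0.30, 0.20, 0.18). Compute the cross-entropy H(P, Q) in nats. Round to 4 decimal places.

1.5685 nats

H(P,Q) = −Σ p·ln q.
  −0.03·ln(0.22) = 0.04542
  −0.23·ln(0.10) = 0.52959
  −0.50·ln(0.30) = 0.60199
  −0.19·ln(0.20) = 0.30579
  −0.05·ln(0.18) = 0.08574
H(P,Q) = 1.5685 nats.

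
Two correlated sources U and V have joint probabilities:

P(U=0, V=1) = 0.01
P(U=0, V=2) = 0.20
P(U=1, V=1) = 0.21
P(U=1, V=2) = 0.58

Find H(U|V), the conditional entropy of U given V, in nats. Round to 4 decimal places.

0.4847 nats

Chain rule: H(U|V) = H(U,V) − H(V).
Marginals: p(U) = (0.2100, 0.7900), p(V) = (0.2200, 0.7800).
H(U,V) = 1.0116 nats; H(V) = 0.5269 nats.
H(U|V) = 1.0116 − 0.5269 = 0.4847 nats.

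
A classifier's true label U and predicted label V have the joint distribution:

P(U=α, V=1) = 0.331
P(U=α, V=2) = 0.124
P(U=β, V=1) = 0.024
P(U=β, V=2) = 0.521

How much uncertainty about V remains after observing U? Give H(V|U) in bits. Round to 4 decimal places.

0.5265 bits

Chain rule: H(V|U) = H(U,V) − H(U).
Marginals: p(U) = (0.4550, 0.5450), p(V) = (0.3550, 0.6450).
H(U,V) = 1.5206 bits; H(U) = 0.9941 bits.
H(V|U) = 1.5206 − 0.9941 = 0.5265 bits.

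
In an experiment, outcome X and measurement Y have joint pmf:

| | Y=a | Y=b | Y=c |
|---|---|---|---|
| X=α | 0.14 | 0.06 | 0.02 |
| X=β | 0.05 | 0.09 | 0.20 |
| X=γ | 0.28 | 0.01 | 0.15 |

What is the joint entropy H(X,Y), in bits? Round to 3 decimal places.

2.738 bits

H(X,Y) = −Σ p(x,y)·log₂ p(x,y) over all 9 cells.
  cell (α,a): −0.14·log₂0.14 = 0.3971
  cell (α,b): −0.06·log₂0.06 = 0.2435
  cell (α,c): −0.02·log₂0.02 = 0.1129
  cell (β,a): −0.05·log₂0.05 = 0.2161
  cell (β,b): −0.09·log₂0.09 = 0.3127
  cell (β,c): −0.20·log₂0.20 = 0.4644
  cell (γ,a): −0.28·log₂0.28 = 0.5142
  cell (γ,b): −0.01·log₂0.01 = 0.0664
  cell (γ,c): −0.15·log₂0.15 = 0.4105
Sum = 2.738 bits.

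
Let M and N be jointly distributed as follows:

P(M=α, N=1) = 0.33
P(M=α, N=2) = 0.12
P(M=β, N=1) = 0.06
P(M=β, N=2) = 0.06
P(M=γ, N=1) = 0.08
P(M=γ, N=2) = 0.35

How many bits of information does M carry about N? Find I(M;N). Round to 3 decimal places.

0.203 bits

Marginals: p(M) = (0.4500, 0.1200, 0.4300), p(N) = (0.4700, 0.5300).
I(M;N) = H(M) + H(N) − H(M,N).
H(M) = 1.4090, H(N) = 0.9974, H(M,N) = 2.2036.
I(M;N) = 1.4090 + 0.9974 − 2.2036 = 0.203 bits.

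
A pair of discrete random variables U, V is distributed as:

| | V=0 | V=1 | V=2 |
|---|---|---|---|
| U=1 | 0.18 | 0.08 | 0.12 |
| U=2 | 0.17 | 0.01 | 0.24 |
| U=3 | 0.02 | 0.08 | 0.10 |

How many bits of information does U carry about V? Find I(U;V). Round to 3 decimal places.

Marginals: p(U) = (0.3800, 0.4200, 0.2000), p(V) = (0.3700, 0.1700, 0.4600).
I(U;V) = H(U) + H(V) − H(U,V).
H(U) = 1.5205, H(V) = 1.4807, H(U,V) = 2.8356.
I(U;V) = 1.5205 + 1.4807 − 2.8356 = 0.166 bits.

0.166 bits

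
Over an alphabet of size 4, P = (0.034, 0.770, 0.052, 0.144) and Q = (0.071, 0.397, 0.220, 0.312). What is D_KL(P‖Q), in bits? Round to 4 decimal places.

0.4309 bits

D(P‖Q) = Σ p·log₂(p/q).
  0.034·log₂(0.034/0.071) = -0.03612
  0.770·log₂(0.770/0.397) = 0.73590
  0.052·log₂(0.052/0.220) = -0.10821
  0.144·log₂(0.144/0.312) = -0.16063
D(P‖Q) = 0.4309 bits.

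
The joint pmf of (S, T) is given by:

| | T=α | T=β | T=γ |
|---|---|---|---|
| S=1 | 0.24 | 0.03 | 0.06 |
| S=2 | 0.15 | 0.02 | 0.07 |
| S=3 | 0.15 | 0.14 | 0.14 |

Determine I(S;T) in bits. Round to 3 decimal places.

0.105 bits

Marginals: p(S) = (0.3300, 0.2400, 0.4300), p(T) = (0.5400, 0.1900, 0.2700).
I(S;T) = H(S) + H(T) − H(S,T).
H(S) = 1.5455, H(T) = 1.4453, H(S,T) = 2.8862.
I(S;T) = 1.5455 + 1.4453 − 2.8862 = 0.105 bits.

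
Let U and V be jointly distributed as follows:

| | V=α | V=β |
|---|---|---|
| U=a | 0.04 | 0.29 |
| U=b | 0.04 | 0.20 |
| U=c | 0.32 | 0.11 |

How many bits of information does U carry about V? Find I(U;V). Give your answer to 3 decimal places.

Marginals: p(U) = (0.3300, 0.2400, 0.4300), p(V) = (0.4000, 0.6000).
I(U;V) = Σ p(x,y)·log₂[p(x,y)/(p(x)p(y))].
  (a,α): 0.04·log₂(0.3030) = -0.0689
  (a,β): 0.29·log₂(1.4646) = 0.1597
  (b,α): 0.04·log₂(0.4167) = -0.0505
  (b,β): 0.20·log₂(1.3889) = 0.0948
  (c,α): 0.32·log₂(1.8605) = 0.2866
  (c,β): 0.11·log₂(0.4264) = -0.1353
Sum = 0.286 bits.

0.286 bits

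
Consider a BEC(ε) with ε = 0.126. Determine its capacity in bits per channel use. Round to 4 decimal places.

Binary erasure channel: capacity C = 1 − ε.
C = 1 − 0.126 = 0.8740 bits per channel use.

0.8740 bits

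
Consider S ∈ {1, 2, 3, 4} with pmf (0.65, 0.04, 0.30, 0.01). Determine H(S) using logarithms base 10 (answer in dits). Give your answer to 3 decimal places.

H(S) = −Σ p·log₁₀ p.
  −(0.65)·log₁₀(0.65) = 0.1216
  −(0.04)·log₁₀(0.04) = 0.0559
  −(0.30)·log₁₀(0.30) = 0.1569
  −(0.01)·log₁₀(0.01) = 0.0200
Sum: 0.1216 + 0.0559 + 0.1569 + 0.0200 = 0.354 dits.

0.354 dits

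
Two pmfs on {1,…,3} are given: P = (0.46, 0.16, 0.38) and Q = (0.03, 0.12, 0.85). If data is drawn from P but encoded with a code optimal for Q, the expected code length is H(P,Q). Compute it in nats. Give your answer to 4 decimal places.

2.0140 nats

H(P,Q) = −Σ p·ln q.
  −0.46·ln(0.03) = 1.61302
  −0.16·ln(0.12) = 0.33924
  −0.38·ln(0.85) = 0.06176
H(P,Q) = 2.0140 nats.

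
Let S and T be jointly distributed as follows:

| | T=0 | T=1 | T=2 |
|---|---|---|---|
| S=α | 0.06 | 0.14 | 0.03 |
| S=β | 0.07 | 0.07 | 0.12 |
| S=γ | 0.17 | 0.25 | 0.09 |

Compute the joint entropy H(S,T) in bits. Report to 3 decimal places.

H(S,T) = −Σ p(x,y)·log₂ p(x,y) over all 9 cells.
  cell (α,0): −0.06·log₂0.06 = 0.2435
  cell (α,1): −0.14·log₂0.14 = 0.3971
  cell (α,2): −0.03·log₂0.03 = 0.1518
  cell (β,0): −0.07·log₂0.07 = 0.2686
  cell (β,1): −0.07·log₂0.07 = 0.2686
  cell (β,2): −0.12·log₂0.12 = 0.3671
  cell (γ,0): −0.17·log₂0.17 = 0.4346
  cell (γ,1): −0.25·log₂0.25 = 0.5000
  cell (γ,2): −0.09·log₂0.09 = 0.3127
Sum = 2.944 bits.

2.944 bits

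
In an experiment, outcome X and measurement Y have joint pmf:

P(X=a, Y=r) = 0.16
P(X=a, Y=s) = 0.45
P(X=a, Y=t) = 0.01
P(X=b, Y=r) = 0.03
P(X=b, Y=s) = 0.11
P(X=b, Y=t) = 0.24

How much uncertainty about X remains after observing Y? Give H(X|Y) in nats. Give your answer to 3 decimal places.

Chain rule: H(X|Y) = H(X,Y) − H(Y).
Marginals: p(X) = (0.6200, 0.3800), p(Y) = (0.1900, 0.5600, 0.2500).
H(X,Y) = 1.3891 nats; H(Y) = 0.9868 nats.
H(X|Y) = 1.3891 − 0.9868 = 0.402 nats.

0.402 nats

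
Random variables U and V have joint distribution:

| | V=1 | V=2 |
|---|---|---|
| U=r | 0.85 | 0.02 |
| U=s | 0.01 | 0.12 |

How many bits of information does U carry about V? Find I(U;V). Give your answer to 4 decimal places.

0.3960 bits

Marginals: p(U) = (0.8700, 0.1300), p(V) = (0.8600, 0.1400).
I(U;V) = Σ p(x,y)·log₂[p(x,y)/(p(x)p(y))].
  (r,1): 0.85·log₂(1.1361) = 0.15643
  (r,2): 0.02·log₂(0.1642) = -0.05213
  (s,1): 0.01·log₂(0.0894) = -0.03483
  (s,2): 0.12·log₂(6.5934) = 0.32652
Sum = 0.3960 bits.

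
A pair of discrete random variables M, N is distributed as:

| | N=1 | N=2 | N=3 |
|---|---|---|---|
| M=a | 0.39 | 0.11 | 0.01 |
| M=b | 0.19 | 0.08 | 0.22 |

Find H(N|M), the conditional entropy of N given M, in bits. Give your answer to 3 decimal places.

1.174 bits

Marginals: p(M) = (0.5100, 0.4900), p(N) = (0.5800, 0.1900, 0.2300).
H(N|M) = Σ p(M) · H(N|M=·).
  M=a: p=0.5100, H(N|M=a) = 0.8845
  M=b: p=0.4900, H(N|M=b) = 1.4756
Weighted sum = 1.174 bits.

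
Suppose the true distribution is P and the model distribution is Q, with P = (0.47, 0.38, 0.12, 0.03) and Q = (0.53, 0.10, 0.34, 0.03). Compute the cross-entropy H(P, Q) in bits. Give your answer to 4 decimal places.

H(P,Q) = −Σ p·log₂ q.
  −0.47·log₂(0.53) = 0.43049
  −0.38·log₂(0.10) = 1.26233
  −0.12·log₂(0.34) = 0.18677
  −0.03·log₂(0.03) = 0.15177
H(P,Q) = 2.0314 bits.

2.0314 bits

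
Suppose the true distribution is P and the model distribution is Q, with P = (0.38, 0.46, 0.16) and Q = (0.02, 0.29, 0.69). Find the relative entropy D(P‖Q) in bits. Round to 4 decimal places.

D(P‖Q) = Σ p·log₂(p/q).
  0.38·log₂(0.38/0.02) = 1.61421
  0.46·log₂(0.46/0.29) = 0.30617
  0.16·log₂(0.16/0.69) = -0.33736
D(P‖Q) = 1.5830 bits.

1.5830 bits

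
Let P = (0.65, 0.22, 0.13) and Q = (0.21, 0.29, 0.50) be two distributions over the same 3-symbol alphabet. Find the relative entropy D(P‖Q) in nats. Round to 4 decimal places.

D(P‖Q) = Σ p·ln(p/q).
  0.65·ln(0.65/0.21) = 0.73441
  0.22·ln(0.22/0.29) = -0.06078
  0.13·ln(0.13/0.50) = -0.17512
D(P‖Q) = 0.4985 nats.

0.4985 nats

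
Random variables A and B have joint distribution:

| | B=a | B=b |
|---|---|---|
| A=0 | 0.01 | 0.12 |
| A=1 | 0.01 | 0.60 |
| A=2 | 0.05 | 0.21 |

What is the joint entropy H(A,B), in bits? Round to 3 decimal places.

1.631 bits

H(A,B) = −Σ p(x,y)·log₂ p(x,y) over all 6 cells.
  cell (0,a): −0.01·log₂0.01 = 0.0664
  cell (0,b): −0.12·log₂0.12 = 0.3671
  cell (1,a): −0.01·log₂0.01 = 0.0664
  cell (1,b): −0.60·log₂0.60 = 0.4422
  cell (2,a): −0.05·log₂0.05 = 0.2161
  cell (2,b): −0.21·log₂0.21 = 0.4728
Sum = 1.631 bits.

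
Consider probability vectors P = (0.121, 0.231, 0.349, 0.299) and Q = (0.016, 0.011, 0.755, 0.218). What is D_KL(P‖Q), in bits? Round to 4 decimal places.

1.1156 bits

D(P‖Q) = Σ p·log₂(p/q).
  0.121·log₂(0.121/0.016) = 0.35318
  0.231·log₂(0.231/0.011) = 1.01463
  0.349·log₂(0.349/0.755) = -0.38852
  0.299·log₂(0.299/0.218) = 0.13629
D(P‖Q) = 1.1156 bits.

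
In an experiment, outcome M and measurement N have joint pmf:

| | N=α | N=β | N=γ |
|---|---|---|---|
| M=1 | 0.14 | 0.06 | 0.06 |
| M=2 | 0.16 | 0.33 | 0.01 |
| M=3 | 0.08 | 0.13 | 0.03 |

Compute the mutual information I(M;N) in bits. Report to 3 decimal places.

0.125 bits

Marginals: p(M) = (0.2600, 0.5000, 0.2400), p(N) = (0.3800, 0.5200, 0.1000).
I(M;N) = H(M) + H(N) − H(M,N).
H(M) = 1.4994, H(N) = 1.3532, H(M,N) = 2.7274.
I(M;N) = 1.4994 + 1.3532 − 2.7274 = 0.125 bits.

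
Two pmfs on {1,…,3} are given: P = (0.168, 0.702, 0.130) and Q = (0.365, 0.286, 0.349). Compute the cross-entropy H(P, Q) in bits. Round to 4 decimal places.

1.7095 bits

H(P,Q) = −Σ p·log₂ q.
  −0.168·log₂(0.365) = 0.24428
  −0.702·log₂(0.286) = 1.26775
  −0.130·log₂(0.349) = 0.19743
H(P,Q) = 1.7095 bits.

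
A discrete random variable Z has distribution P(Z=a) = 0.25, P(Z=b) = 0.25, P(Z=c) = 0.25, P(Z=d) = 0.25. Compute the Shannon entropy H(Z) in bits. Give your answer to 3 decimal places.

2.000 bits

H(Z) = −Σ p·log₂ p.
  −(0.25)·log₂(0.25) = 0.5000
  −(0.25)·log₂(0.25) = 0.5000
  −(0.25)·log₂(0.25) = 0.5000
  −(0.25)·log₂(0.25) = 0.5000
Sum: 0.5000 + 0.5000 + 0.5000 + 0.5000 = 2.000 bits.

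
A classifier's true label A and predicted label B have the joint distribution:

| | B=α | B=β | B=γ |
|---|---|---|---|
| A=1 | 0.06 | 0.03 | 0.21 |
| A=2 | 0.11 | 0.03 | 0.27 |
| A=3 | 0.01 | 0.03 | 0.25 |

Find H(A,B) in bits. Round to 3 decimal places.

H(A,B) = −Σ p(x,y)·log₂ p(x,y) over all 9 cells.
  cell (1,α): −0.06·log₂0.06 = 0.2435
  cell (1,β): −0.03·log₂0.03 = 0.1518
  cell (1,γ): −0.21·log₂0.21 = 0.4728
  cell (2,α): −0.11·log₂0.11 = 0.3503
  cell (2,β): −0.03·log₂0.03 = 0.1518
  cell (2,γ): −0.27·log₂0.27 = 0.5100
  cell (3,α): −0.01·log₂0.01 = 0.0664
  cell (3,β): −0.03·log₂0.03 = 0.1518
  cell (3,γ): −0.25·log₂0.25 = 0.5000
Sum = 2.598 bits.

2.598 bits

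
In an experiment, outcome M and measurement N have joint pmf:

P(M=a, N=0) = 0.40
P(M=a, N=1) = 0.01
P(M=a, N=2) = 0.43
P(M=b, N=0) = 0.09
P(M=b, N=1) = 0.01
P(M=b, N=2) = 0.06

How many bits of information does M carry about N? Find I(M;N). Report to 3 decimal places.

Marginals: p(M) = (0.8400, 0.1600), p(N) = (0.4900, 0.0200, 0.4900).
I(M;N) = Σ p(x,y)·log₂[p(x,y)/(p(x)p(y))].
  (a,0): 0.40·log₂(0.9718) = -0.0165
  (a,1): 0.01·log₂(0.5952) = -0.0075
  (a,2): 0.43·log₂(1.0447) = 0.0271
  (b,0): 0.09·log₂(1.1480) = 0.0179
  (b,1): 0.01·log₂(3.1250) = 0.0164
  (b,2): 0.06·log₂(0.7653) = -0.0232
Sum = 0.014 bits.

0.014 bits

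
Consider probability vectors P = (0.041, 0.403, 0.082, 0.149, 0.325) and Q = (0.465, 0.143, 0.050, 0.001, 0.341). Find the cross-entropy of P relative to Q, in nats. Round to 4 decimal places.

2.4398 nats

H(P,Q) = −Σ p·ln q.
  −0.041·ln(0.465) = 0.03139
  −0.403·ln(0.143) = 0.78380
  −0.082·ln(0.050) = 0.24565
  −0.149·ln(0.001) = 1.02926
  −0.325·ln(0.341) = 0.34966
H(P,Q) = 2.4398 nats.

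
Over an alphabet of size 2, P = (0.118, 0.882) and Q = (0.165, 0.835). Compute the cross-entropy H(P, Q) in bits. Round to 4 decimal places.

0.5362 bits

H(P,Q) = −Σ p·log₂ q.
  −0.118·log₂(0.165) = 0.30674
  −0.882·log₂(0.835) = 0.22945
H(P,Q) = 0.5362 bits.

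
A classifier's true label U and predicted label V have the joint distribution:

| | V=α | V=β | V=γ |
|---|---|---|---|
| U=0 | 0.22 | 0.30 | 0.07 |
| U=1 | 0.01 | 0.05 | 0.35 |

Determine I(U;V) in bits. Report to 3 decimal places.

0.437 bits

Marginals: p(U) = (0.5900, 0.4100), p(V) = (0.2300, 0.3500, 0.4200).
I(U;V) = Σ p(x,y)·log₂[p(x,y)/(p(x)p(y))].
  (0,α): 0.22·log₂(1.6212) = 0.1534
  (0,β): 0.30·log₂(1.4528) = 0.1616
  (0,γ): 0.07·log₂(0.2825) = -0.1277
  (1,α): 0.01·log₂(0.1060) = -0.0324
  (1,β): 0.05·log₂(0.3484) = -0.0761
  (1,γ): 0.35·log₂(2.0325) = 0.3581
Sum = 0.437 bits.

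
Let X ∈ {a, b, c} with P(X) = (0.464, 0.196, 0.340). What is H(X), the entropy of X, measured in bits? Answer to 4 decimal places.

H(X) = −Σ p·log₂ p.
  −(0.464)·log₂(0.464) = 0.51402
  −(0.196)·log₂(0.196) = 0.46081
  −(0.340)·log₂(0.340) = 0.52917
Sum: 0.51402 + 0.46081 + 0.52917 = 1.5040 bits.

1.5040 bits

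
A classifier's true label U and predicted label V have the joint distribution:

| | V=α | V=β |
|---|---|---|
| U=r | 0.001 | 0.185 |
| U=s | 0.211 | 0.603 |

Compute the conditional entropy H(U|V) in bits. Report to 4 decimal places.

0.6287 bits

Marginals: p(U) = (0.1860, 0.8140), p(V) = (0.2120, 0.7880).
H(U|V) = Σ p(V) · H(U|V=·).
  V=α: p=0.2120, H(U|V=α) = 0.0432
  V=β: p=0.7880, H(U|V=β) = 0.7862
Weighted sum = 0.6287 bits.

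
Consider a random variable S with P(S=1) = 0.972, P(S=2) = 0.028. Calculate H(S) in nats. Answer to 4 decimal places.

H(S) = −Σ p·ln p.
  −(0.972)·ln(0.972) = 0.02760
  −(0.028)·ln(0.028) = 0.10012
Sum: 0.02760 + 0.10012 = 0.1277 nats.

0.1277 nats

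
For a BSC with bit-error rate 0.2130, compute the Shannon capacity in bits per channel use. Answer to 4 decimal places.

Binary symmetric channel: C = 1 − h₂(ε) where h₂ is the binary entropy function.
h₂(0.2130) = −0.2130·log₂0.2130 − 0.7870·log₂0.7870 = 0.7472.
C = 1 − 0.7472 = 0.2528 bits per channel use.

0.2528 bits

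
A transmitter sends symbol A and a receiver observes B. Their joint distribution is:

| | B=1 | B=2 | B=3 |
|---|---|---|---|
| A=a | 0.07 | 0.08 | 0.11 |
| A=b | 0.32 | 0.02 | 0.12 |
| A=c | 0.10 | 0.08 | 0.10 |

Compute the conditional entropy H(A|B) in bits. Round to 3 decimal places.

1.395 bits

Chain rule: H(A|B) = H(A,B) − H(B).
Marginals: p(A) = (0.2600, 0.4600, 0.2800), p(B) = (0.4900, 0.1800, 0.3300).
H(A,B) = 2.8722 bits; H(B) = 1.4774 bits.
H(A|B) = 2.8722 − 1.4774 = 1.395 bits.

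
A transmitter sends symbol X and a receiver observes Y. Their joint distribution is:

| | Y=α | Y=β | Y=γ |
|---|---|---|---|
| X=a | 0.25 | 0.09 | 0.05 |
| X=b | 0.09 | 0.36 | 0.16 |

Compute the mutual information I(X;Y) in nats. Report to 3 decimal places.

Marginals: p(X) = (0.3900, 0.6100), p(Y) = (0.3400, 0.4500, 0.2100).
I(X;Y) = H(X) + H(Y) − H(X,Y).
H(X) = 0.6687, H(Y) = 1.0539, H(X,Y) = 1.5908.
I(X;Y) = 0.6687 + 1.0539 − 1.5908 = 0.132 nats.

0.132 nats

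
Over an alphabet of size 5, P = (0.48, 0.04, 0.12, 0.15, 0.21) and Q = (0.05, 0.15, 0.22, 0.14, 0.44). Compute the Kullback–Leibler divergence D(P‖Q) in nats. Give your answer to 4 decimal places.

0.8151 nats

D(P‖Q) = Σ p·ln(p/q).
  0.48·ln(0.48/0.05) = 1.08565
  0.04·ln(0.04/0.15) = -0.05287
  0.12·ln(0.12/0.22) = -0.07274
  0.15·ln(0.15/0.14) = 0.01035
  0.21·ln(0.21/0.44) = -0.15533
D(P‖Q) = 0.8151 nats.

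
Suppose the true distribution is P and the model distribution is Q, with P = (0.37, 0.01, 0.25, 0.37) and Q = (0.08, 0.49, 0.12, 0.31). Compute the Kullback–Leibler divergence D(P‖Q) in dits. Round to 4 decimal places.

0.3373 dits

D(P‖Q) = Σ p·log₁₀(p/q).
  0.37·log₁₀(0.37/0.08) = 0.24609
  0.01·log₁₀(0.01/0.49) = -0.01690
  0.25·log₁₀(0.25/0.12) = 0.07969
  0.37·log₁₀(0.37/0.31) = 0.02843
D(P‖Q) = 0.3373 dits.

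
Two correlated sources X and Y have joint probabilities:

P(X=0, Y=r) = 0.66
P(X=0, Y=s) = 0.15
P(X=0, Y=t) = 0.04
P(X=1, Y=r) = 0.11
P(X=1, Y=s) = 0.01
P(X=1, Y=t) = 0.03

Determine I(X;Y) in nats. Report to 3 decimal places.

0.022 nats

Marginals: p(X) = (0.8500, 0.1500), p(Y) = (0.7700, 0.1600, 0.0700).
I(X;Y) = H(X) + H(Y) − H(X,Y).
H(X) = 0.4227, H(Y) = 0.6806, H(X,Y) = 1.0816.
I(X;Y) = 0.4227 + 0.6806 − 1.0816 = 0.022 nats.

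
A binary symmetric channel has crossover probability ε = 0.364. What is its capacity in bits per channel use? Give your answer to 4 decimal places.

0.0540 bits

Binary symmetric channel: C = 1 − h₂(ε) where h₂ is the binary entropy function.
h₂(0.364) = −0.364·log₂0.364 − 0.636·log₂0.636 = 0.9460.
C = 1 − 0.9460 = 0.0540 bits per channel use.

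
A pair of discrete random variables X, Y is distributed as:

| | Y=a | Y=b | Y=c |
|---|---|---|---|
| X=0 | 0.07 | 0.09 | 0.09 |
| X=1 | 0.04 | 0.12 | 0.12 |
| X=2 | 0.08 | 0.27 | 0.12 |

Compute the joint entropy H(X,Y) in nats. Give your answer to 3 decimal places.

H(X,Y) = −Σ p(x,y)·ln p(x,y) over all 9 cells.
  cell (0,a): −0.07·ln0.07 = 0.1861
  cell (0,b): −0.09·ln0.09 = 0.2167
  cell (0,c): −0.09·ln0.09 = 0.2167
  cell (1,a): −0.04·ln0.04 = 0.1288
  cell (1,b): −0.12·ln0.12 = 0.2544
  cell (1,c): −0.12·ln0.12 = 0.2544
  cell (2,a): −0.08·ln0.08 = 0.2021
  cell (2,b): −0.27·ln0.27 = 0.3535
  cell (2,c): −0.12·ln0.12 = 0.2544
Sum = 2.067 nats.

2.067 nats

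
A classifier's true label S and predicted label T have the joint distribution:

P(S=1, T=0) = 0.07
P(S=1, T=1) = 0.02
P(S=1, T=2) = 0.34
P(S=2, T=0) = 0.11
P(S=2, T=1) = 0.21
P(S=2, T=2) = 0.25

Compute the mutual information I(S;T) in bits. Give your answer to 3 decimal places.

Marginals: p(S) = (0.4300, 0.5700), p(T) = (0.1800, 0.2300, 0.5900).
I(S;T) = Σ p(x,y)·log₂[p(x,y)/(p(x)p(y))].
  (1,0): 0.07·log₂(0.9044) = -0.0101
  (1,1): 0.02·log₂(0.2022) = -0.0461
  (1,2): 0.34·log₂(1.3402) = 0.1436
  (2,0): 0.11·log₂(1.0721) = 0.0111
  (2,1): 0.21·log₂(1.6018) = 0.1427
  (2,2): 0.25·log₂(0.7434) = -0.1070
Sum = 0.134 bits.

0.134 bits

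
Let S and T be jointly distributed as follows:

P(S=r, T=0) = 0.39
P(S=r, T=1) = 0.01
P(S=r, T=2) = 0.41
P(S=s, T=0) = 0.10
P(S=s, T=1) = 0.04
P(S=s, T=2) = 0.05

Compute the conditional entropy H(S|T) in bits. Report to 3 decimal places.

0.622 bits

Marginals: p(S) = (0.8100, 0.1900), p(T) = (0.4900, 0.0500, 0.4600).
H(S|T) = Σ p(T) · H(S|T=·).
  T=0: p=0.4900, H(S|T=0) = 0.7300
  T=1: p=0.0500, H(S|T=1) = 0.7219
  T=2: p=0.4600, H(S|T=2) = 0.4960
Weighted sum = 0.622 bits.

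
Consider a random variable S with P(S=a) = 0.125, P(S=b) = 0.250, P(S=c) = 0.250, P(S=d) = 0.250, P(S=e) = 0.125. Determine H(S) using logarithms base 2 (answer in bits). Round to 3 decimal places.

2.250 bits

H(S) = −Σ p·log₂ p.
  −(0.125)·log₂(0.125) = 0.3750
  −(0.250)·log₂(0.250) = 0.5000
  −(0.250)·log₂(0.250) = 0.5000
  −(0.250)·log₂(0.250) = 0.5000
  −(0.125)·log₂(0.125) = 0.3750
Sum: 0.3750 + 0.5000 + 0.5000 + 0.5000 + 0.3750 = 2.250 bits.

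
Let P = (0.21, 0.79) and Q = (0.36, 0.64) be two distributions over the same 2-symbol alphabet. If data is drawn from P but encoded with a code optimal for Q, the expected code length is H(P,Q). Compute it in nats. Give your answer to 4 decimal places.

0.5671 nats

H(P,Q) = −Σ p·ln q.
  −0.21·ln(0.36) = 0.21455
  −0.79·ln(0.64) = 0.35257
H(P,Q) = 0.5671 nats.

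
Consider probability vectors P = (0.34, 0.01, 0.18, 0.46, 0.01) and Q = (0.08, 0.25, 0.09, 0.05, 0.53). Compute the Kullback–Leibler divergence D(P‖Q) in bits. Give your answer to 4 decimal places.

D(P‖Q) = Σ p·log₂(p/q).
  0.34·log₂(0.34/0.08) = 0.70974
  0.01·log₂(0.01/0.25) = -0.04644
  0.18·log₂(0.18/0.09) = 0.18000
  0.46·log₂(0.46/0.05) = 1.47275
  0.01·log₂(0.01/0.53) = -0.05728
D(P‖Q) = 2.2588 bits.

2.2588 bits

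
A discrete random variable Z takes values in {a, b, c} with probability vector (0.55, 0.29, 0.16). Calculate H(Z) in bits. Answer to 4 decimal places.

H(Z) = −Σ p·log₂ p.
  −(0.55)·log₂(0.55) = 0.47437
  −(0.29)·log₂(0.29) = 0.51790
  −(0.16)·log₂(0.16) = 0.42302
Sum: 0.47437 + 0.51790 + 0.42302 = 1.4153 bits.

1.4153 bits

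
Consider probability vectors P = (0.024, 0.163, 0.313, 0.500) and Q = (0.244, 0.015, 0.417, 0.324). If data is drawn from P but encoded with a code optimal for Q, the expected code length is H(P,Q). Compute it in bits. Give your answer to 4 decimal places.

2.2444 bits

H(P,Q) = −Σ p·log₂ q.
  −0.024·log₂(0.244) = 0.04884
  −0.163·log₂(0.015) = 0.98760
  −0.313·log₂(0.417) = 0.39497
  −0.500·log₂(0.324) = 0.81297
H(P,Q) = 2.2444 bits.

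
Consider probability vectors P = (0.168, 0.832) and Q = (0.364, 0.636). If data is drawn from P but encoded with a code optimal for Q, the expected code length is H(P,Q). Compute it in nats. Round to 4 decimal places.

H(P,Q) = −Σ p·ln q.
  −0.168·ln(0.364) = 0.16978
  −0.832·ln(0.636) = 0.37653
H(P,Q) = 0.5463 nats.

0.5463 nats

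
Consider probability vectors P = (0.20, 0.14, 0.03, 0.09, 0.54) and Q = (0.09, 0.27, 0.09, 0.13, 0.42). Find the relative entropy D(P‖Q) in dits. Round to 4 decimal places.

D(P‖Q) = Σ p·log₁₀(p/q).
  0.20·log₁₀(0.20/0.09) = 0.06936
  0.14·log₁₀(0.14/0.27) = -0.03993
  0.03·log₁₀(0.03/0.09) = -0.01431
  0.09·log₁₀(0.09/0.13) = -0.01437
  0.54·log₁₀(0.54/0.42) = 0.05894
D(P‖Q) = 0.0597 dits.

0.0597 dits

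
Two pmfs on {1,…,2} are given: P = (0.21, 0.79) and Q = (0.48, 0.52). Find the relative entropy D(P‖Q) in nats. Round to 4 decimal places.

0.1568 nats

D(P‖Q) = Σ p·ln(p/q).
  0.21·ln(0.21/0.48) = -0.17360
  0.79·ln(0.79/0.52) = 0.33038
D(P‖Q) = 0.1568 nats.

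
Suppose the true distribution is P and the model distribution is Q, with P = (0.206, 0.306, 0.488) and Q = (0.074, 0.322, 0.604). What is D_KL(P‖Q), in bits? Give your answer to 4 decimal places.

D(P‖Q) = Σ p·log₂(p/q).
  0.206·log₂(0.206/0.074) = 0.30427
  0.306·log₂(0.306/0.322) = -0.02250
  0.488·log₂(0.488/0.604) = -0.15014
D(P‖Q) = 0.1316 bits.

0.1316 bits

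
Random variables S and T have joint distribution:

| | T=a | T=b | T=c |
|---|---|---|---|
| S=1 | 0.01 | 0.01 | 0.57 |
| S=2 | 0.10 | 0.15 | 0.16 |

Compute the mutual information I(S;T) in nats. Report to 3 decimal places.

0.222 nats

Marginals: p(S) = (0.5900, 0.4100), p(T) = (0.1100, 0.1600, 0.7300).
I(S;T) = Σ p(x,y)·ln[p(x,y)/(p(x)p(y))].
  (1,a): 0.01·ln(0.1541) = -0.0187
  (1,b): 0.01·ln(0.1059) = -0.0224
  (1,c): 0.57·ln(1.3234) = 0.1597
  (2,a): 0.10·ln(2.2173) = 0.0796
  (2,b): 0.15·ln(2.2866) = 0.1241
  (2,c): 0.16·ln(0.5346) = -0.1002
Sum = 0.222 nats.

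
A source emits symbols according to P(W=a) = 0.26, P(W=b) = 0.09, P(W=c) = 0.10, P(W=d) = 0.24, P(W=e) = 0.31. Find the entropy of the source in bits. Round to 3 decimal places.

H(W) = −Σ p·log₂ p.
  −(0.26)·log₂(0.26) = 0.5053
  −(0.09)·log₂(0.09) = 0.3127
  −(0.10)·log₂(0.10) = 0.3322
  −(0.24)·log₂(0.24) = 0.4941
  −(0.31)·log₂(0.31) = 0.5238
Sum: 0.5053 + 0.3127 + 0.3322 + 0.4941 + 0.5238 = 2.168 bits.

2.168 bits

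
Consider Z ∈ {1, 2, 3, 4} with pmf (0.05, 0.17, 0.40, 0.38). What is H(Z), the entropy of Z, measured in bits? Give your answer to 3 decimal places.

1.710 bits

H(Z) = −Σ p·log₂ p.
  −(0.05)·log₂(0.05) = 0.2161
  −(0.17)·log₂(0.17) = 0.4346
  −(0.40)·log₂(0.40) = 0.5288
  −(0.38)·log₂(0.38) = 0.5305
Sum: 0.2161 + 0.4346 + 0.5288 + 0.5305 = 1.710 bits.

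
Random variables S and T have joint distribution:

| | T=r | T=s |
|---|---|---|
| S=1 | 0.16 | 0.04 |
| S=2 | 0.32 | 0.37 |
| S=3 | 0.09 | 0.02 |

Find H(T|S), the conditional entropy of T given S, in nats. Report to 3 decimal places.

Marginals: p(S) = (0.2000, 0.6900, 0.1100), p(T) = (0.5700, 0.4300).
H(T|S) = Σ p(S) · H(T|S=·).
  S=1: p=0.2000, H(T|S=1) = 0.5004
  S=2: p=0.6900, H(T|S=2) = 0.6905
  S=3: p=0.1100, H(T|S=3) = 0.4741
Weighted sum = 0.629 nats.

0.629 nats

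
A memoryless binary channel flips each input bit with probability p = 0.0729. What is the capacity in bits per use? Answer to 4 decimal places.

Binary symmetric channel: C = 1 − h₂(ε) where h₂ is the binary entropy function.
h₂(0.0729) = −0.0729·log₂0.0729 − 0.9271·log₂0.9271 = 0.3767.
C = 1 − 0.3767 = 0.6233 bits per channel use.

0.6233 bits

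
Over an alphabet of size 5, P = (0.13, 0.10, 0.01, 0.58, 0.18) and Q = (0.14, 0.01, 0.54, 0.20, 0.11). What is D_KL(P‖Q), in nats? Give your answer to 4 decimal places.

D(P‖Q) = Σ p·ln(p/q).
  0.13·ln(0.13/0.14) = -0.00963
  0.10·ln(0.10/0.01) = 0.23026
  0.01·ln(0.01/0.54) = -0.03989
  0.58·ln(0.58/0.20) = 0.61753
  0.18·ln(0.18/0.11) = 0.08865
D(P‖Q) = 0.8869 nats.

0.8869 nats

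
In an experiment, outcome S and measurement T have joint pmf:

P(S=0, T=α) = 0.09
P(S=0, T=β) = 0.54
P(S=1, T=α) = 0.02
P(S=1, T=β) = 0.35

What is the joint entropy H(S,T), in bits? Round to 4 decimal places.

1.4357 bits

H(S,T) = −Σ p(x,y)·log₂ p(x,y) over all 4 cells.
  cell (0,α): −0.09·log₂0.09 = 0.31265
  cell (0,β): −0.54·log₂0.54 = 0.48004
  cell (1,α): −0.02·log₂0.02 = 0.11288
  cell (1,β): −0.35·log₂0.35 = 0.53010
Sum = 1.4357 bits.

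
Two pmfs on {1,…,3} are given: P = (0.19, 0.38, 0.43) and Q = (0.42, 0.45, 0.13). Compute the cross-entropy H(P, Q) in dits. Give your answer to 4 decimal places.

0.5844 dits

H(P,Q) = −Σ p·log₁₀ q.
  −0.19·log₁₀(0.42) = 0.07158
  −0.38·log₁₀(0.45) = 0.13178
  −0.43·log₁₀(0.13) = 0.38100
H(P,Q) = 0.5844 dits.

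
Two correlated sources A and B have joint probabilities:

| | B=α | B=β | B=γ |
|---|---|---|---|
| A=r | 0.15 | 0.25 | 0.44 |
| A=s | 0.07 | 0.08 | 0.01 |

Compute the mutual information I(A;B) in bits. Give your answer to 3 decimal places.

Marginals: p(A) = (0.8400, 0.1600), p(B) = (0.2200, 0.3300, 0.4500).
I(A;B) = Σ p(x,y)·log₂[p(x,y)/(p(x)p(y))].
  (r,α): 0.15·log₂(0.8117) = -0.0452
  (r,β): 0.25·log₂(0.9019) = -0.0372
  (r,γ): 0.44·log₂(1.1640) = 0.0964
  (s,α): 0.07·log₂(1.9886) = 0.0694
  (s,β): 0.08·log₂(1.5152) = 0.0480
  (s,γ): 0.01·log₂(0.1389) = -0.0285
Sum = 0.103 bits.

0.103 bits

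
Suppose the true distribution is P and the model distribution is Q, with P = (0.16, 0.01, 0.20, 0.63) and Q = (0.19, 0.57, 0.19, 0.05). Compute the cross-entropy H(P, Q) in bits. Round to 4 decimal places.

3.5935 bits

H(P,Q) = −Σ p·log₂ q.
  −0.16·log₂(0.19) = 0.38335
  −0.01·log₂(0.57) = 0.00811
  −0.20·log₂(0.19) = 0.47919
  −0.63·log₂(0.05) = 2.72281
H(P,Q) = 3.5935 bits.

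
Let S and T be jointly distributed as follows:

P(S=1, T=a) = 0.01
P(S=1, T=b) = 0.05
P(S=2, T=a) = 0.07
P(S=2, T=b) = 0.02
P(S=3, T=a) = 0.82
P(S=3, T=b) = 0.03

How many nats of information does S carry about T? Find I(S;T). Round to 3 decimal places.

Marginals: p(S) = (0.0600, 0.0900, 0.8500), p(T) = (0.9000, 0.1000).
I(S;T) = Σ p(x,y)·ln[p(x,y)/(p(x)p(y))].
  (1,a): 0.01·ln(0.1852) = -0.0169
  (1,b): 0.05·ln(8.3333) = 0.1060
  (2,a): 0.07·ln(0.8642) = -0.0102
  (2,b): 0.02·ln(2.2222) = 0.0160
  (3,a): 0.82·ln(1.0719) = 0.0569
  (3,b): 0.03·ln(0.3529) = -0.0312
Sum = 0.121 nats.

0.121 nats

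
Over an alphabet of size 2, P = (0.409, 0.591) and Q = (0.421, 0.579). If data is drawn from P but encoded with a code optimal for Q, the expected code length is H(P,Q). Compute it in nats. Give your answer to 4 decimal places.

0.6768 nats

H(P,Q) = −Σ p·ln q.
  −0.409·ln(0.421) = 0.35384
  −0.591·ln(0.579) = 0.32295
H(P,Q) = 0.6768 nats.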